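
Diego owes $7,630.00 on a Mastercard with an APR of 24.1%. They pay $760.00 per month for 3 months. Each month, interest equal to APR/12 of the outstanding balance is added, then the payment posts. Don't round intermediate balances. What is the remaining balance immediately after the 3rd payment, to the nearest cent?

Monthly rate r = 24.1%/12 = 2.00833% = 0.0200833.
Each month: B ← B·(1+r) − $760.00.
Month 1: interest $153.24; balance after payment $7,023.24.
Month 2: interest $141.05; balance after payment $6,404.29.
Month 3: interest $128.62; balance after payment $5,772.91.

$5,772.91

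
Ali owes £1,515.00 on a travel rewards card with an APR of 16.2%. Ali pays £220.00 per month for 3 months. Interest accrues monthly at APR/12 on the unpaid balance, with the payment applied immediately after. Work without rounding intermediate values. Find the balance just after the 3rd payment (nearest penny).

Monthly rate r = 16.2%/12 = 1.35% = 0.0135.
Each month: B ← B·(1+r) − £220.00.
Month 1: interest £20.45; balance after payment £1,315.45.
Month 2: interest £17.76; balance after payment £1,113.21.
Month 3: interest £15.03; balance after payment £908.24.

£908.24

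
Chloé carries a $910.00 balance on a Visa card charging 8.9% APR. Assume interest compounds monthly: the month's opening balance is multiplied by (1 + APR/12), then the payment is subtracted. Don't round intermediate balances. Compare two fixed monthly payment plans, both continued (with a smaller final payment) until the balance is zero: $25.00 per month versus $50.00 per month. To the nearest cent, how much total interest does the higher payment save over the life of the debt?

Monthly rate r = 8.9%/12 = 0.741667% = 0.00741667.
At $25.00/mo: n = ⌈−ln(1 − rB₀/P)/ln(1+r)⌉ = 43 payments (last $14.62); total interest = total paid − $910.00 = $154.62.
At $50.00/mo: 20 payments (last $31.24); total interest $71.24.
Interest saved = $154.62 − $71.24 = $83.38.

$83.38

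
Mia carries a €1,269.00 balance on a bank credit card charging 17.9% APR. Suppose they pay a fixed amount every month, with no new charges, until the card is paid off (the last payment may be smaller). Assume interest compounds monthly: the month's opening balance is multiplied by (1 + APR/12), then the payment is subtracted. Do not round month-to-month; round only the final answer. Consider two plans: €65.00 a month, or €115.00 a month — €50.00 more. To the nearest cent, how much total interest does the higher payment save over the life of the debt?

Monthly rate r = 17.9%/12 = 1.49167% = 0.0149167.
At €65.00/mo: n = ⌈−ln(1 − rB₀/P)/ln(1+r)⌉ = 24 payments (last €16.15); total interest = total paid − €1,269.00 = €242.15.
At €115.00/mo: 13 payments (last €16.95); total interest €127.95.
Interest saved = €242.15 − €127.95 = €114.20.

€114.20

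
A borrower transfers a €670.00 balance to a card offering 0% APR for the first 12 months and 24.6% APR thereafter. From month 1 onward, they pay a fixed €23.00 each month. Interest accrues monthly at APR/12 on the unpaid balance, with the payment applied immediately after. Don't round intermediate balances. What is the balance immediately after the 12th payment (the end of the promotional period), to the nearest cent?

€394.00

Promo months 1–12 at r₀ = 0%/12 = 0; months 13+ at r₁ = 24.6%/12 = 0.0205.
After month 12 (no interest yet): B = €670.00 − 12·€23.00 = €394.00.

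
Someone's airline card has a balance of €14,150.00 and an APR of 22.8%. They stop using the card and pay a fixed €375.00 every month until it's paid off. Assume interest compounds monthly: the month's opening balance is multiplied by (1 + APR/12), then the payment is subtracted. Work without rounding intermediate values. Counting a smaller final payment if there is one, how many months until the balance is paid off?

68 payments

Monthly rate r = 22.8%/12 = 1.9% = 0.019.
Recurrence: B ← B·(1+r) − €375.00.
Month 1: interest €268.85; balance after payment €14,043.85.
Month 2: interest €266.83; balance after payment €13,935.68.
Closed form: n = −ln(1 − rB₀/P)/ln(1+r) = −ln(0.28307)/ln(1.019) ≈ 67.054, so the balance reaches zero during payment 68.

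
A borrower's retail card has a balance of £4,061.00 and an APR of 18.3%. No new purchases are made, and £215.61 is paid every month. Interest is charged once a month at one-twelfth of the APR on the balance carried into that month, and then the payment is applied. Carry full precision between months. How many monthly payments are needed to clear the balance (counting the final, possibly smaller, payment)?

Monthly rate r = 18.3%/12 = 1.525% = 0.01525.
Recurrence: B ← B·(1+r) − £215.61.
Month 1: interest £61.93; balance after payment £3,907.32.
Month 2: interest £59.59; balance after payment £3,751.30.
Closed form: n = −ln(1 − rB₀/P)/ln(1+r) = −ln(0.71277)/ln(1.01525) ≈ 22.372, so the balance reaches zero during payment 23.

23 payments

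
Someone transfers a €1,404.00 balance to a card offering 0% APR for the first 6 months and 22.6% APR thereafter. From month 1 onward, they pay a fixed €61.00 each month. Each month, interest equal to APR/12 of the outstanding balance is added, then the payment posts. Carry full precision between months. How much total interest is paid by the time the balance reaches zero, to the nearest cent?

Promo months 1–6 at r₀ = 0%/12 = 0; months 7+ at r₁ = 22.6%/12 = 0.0188333.
After month 6 (no interest yet): B = €1,404.00 − 6·€61.00 = €1,038.00.
Then at r₁ with €61.00/mo: n₂ = −ln(1 − r₁·B/P)/ln(1+r₁) ≈ 20.71 → 21 more payments.
Total paid = 26·€61.00 + €43.27 = €1,629.27; interest = €1,629.27 − €1,404.00 = €225.27.

€225.27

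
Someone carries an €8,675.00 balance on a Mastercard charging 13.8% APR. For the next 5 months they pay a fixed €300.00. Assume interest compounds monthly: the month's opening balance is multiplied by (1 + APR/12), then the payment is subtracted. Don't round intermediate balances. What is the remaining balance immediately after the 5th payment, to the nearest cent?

Monthly rate r = 13.8%/12 = 1.15% = 0.0115.
Each month: B ← B·(1+r) − €300.00.
Month 1: interest €99.76; balance after payment €8,474.76.
Month 2: interest €97.46; balance after payment €8,272.22.
Month 3: interest €95.13; balance after payment €8,067.35.
Month 4: interest €92.77; balance after payment €7,860.13.
Month 5: interest €90.39; balance after payment €7,650.52.

€7,650.52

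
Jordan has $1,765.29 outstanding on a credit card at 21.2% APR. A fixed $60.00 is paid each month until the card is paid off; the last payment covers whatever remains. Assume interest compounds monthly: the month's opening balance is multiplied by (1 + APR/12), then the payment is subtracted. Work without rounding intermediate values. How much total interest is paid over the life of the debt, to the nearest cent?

Monthly rate r = 21.2%/12 = 1.76667% = 0.0176667.
Payoff takes n = ⌈−ln(1 − rB₀/P)/ln(1+r)⌉ = ⌈41.885⌉ = 42 payments; the last is $53.16.
Total paid = 41·$60.00 + $53.16 = $2,513.16.
Total interest = total paid − principal = $2,513.16 − $1,765.29 = $747.87.

$747.87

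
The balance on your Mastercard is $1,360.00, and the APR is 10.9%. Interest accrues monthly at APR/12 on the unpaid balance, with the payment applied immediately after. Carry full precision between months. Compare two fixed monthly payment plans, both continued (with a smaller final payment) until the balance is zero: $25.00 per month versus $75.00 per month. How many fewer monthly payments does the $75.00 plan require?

56 fewer payments

Monthly rate r = 10.9%/12 = 0.908333% = 0.00908333.
At $25.00/mo: n = ⌈−ln(1 − rB₀/P)/ln(1+r)⌉ = 76 payments (last $9.17); total interest = total paid − $1,360.00 = $524.17.
At $75.00/mo: 20 payments (last $67.82); total interest $132.82.
Payments saved = 76 − 20 = 56.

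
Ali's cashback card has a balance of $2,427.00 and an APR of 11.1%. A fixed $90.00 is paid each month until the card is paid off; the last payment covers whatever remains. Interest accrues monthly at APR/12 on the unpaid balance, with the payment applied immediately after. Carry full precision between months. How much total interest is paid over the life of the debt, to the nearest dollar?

Monthly rate r = 11.1%/12 = 0.925% = 0.00925.
Payoff takes n = ⌈−ln(1 − rB₀/P)/ln(1+r)⌉ = ⌈31.164⌉ = 32 payments; the last is $14.78.
Total paid = 31·$90.00 + $14.78 = $2,804.78.
Total interest = total paid − principal = $2,804.78 − $2,427.00 = $377.78.

$378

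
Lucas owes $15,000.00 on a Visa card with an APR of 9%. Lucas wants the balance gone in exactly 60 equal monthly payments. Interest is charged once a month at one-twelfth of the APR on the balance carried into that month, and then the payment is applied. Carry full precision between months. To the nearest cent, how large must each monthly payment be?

Monthly rate r = 9%/12 = 0.75% = 0.0075.
Level-payment amortization: P = B₀·r / (1 − (1+r)^(−n)) = 15000.00·0.0075 / (1 − 1.0075^(−60)).
Denominator 1 − (1+r)^(−60) = 0.361300301.
P = 112.5 / 0.361300301 ≈ 311.38.

$311.38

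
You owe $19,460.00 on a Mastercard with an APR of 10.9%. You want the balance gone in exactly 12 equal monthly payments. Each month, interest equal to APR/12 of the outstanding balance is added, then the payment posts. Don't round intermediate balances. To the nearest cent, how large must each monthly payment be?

Monthly rate r = 10.9%/12 = 0.908333% = 0.00908333.
Level-payment amortization: P = B₀·r / (1 − (1+r)^(−n)) = 19460.00·0.00908333 / (1 − 1.00908^(−12)).
Denominator 1 − (1+r)^(−12) = 0.102828225.
P = 176.762 / 0.102828225 ≈ 1719.00.

$1,719.00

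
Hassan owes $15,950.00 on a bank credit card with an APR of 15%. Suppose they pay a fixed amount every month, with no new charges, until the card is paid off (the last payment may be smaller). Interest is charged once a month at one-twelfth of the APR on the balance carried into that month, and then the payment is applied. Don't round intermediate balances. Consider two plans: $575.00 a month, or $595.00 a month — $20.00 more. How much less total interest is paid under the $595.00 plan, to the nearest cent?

Monthly rate r = 15%/12 = 1.25% = 0.0125.
At $575.00/mo: n = ⌈−ln(1 − rB₀/P)/ln(1+r)⌉ = 35 payments (last $158.69); total interest = total paid − $15,950.00 = $3,758.69.
At $595.00/mo: 33 payments (last $506.93); total interest $3,596.93.
Interest saved = $3,758.69 − $3,596.93 = $161.76.

$161.76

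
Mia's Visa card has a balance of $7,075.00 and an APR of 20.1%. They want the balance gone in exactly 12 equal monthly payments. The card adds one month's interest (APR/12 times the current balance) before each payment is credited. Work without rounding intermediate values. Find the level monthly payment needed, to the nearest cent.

$655.73

Monthly rate r = 20.1%/12 = 1.675% = 0.01675.
Level-payment amortization: P = B₀·r / (1 − (1+r)^(−n)) = 7075.00·0.01675 / (1 − 1.01675^(−12)).
Denominator 1 − (1+r)^(−12) = 0.180724765.
P = 118.506 / 0.180724765 ≈ 655.73.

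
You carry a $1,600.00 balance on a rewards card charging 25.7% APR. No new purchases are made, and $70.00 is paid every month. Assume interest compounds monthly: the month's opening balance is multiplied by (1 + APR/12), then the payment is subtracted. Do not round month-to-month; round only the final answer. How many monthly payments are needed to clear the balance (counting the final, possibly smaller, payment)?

32 payments

Monthly rate r = 25.7%/12 = 2.14167% = 0.0214167.
Recurrence: B ← B·(1+r) − $70.00.
Month 1: interest $34.27; balance after payment $1,564.27.
Month 2: interest $33.50; balance after payment $1,527.77.
Closed form: n = −ln(1 − rB₀/P)/ln(1+r) = −ln(0.51048)/ln(1.02142) ≈ 31.732, so the balance reaches zero during payment 32.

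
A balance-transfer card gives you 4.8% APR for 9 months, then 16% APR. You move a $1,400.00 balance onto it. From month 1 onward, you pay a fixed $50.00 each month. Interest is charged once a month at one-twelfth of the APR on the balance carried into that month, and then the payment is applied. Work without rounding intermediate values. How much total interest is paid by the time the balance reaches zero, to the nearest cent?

Promo months 1–9 at r₀ = 4.8%/12 = 0.004; months 10+ at r₁ = 16%/12 = 0.0133333.
After month 9: iterate B ← B·(1+r₀) − $50.00 for 9 months → $993.95.
Then at r₁ with $50.00/mo: n₂ = −ln(1 − r₁·B/P)/ln(1+r₁) ≈ 23.25 → 24 more payments.
Total paid = 32·$50.00 + $12.58 = $1,612.58; interest = $1,612.58 − $1,400.00 = $212.58.

$212.58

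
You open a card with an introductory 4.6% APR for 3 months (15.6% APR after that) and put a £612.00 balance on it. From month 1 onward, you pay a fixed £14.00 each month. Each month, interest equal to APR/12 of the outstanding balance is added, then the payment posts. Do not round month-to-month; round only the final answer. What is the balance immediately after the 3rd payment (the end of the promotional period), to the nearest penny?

Promo months 1–3 at r₀ = 4.6%/12 = 0.00383333; months 4+ at r₁ = 15.6%/12 = 0.013.
After month 3: iterate B ← B·(1+r₀) − £14.00 for 3 months → £576.90.

£576.90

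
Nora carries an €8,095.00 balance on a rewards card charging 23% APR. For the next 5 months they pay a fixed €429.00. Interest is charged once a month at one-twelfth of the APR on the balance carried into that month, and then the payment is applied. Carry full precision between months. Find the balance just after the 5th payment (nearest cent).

€6,672.27

Monthly rate r = 23%/12 = 1.91667% = 0.0191667.
Each month: B ← B·(1+r) − €429.00.
Month 1: interest €155.15; balance after payment €7,821.15.
Month 2: interest €149.91; balance after payment €7,542.06.
Month 3: interest €144.56; balance after payment €7,257.62.
Month 4: interest €139.10; balance after payment €6,967.72.
Month 5: interest €133.55; balance after payment €6,672.27.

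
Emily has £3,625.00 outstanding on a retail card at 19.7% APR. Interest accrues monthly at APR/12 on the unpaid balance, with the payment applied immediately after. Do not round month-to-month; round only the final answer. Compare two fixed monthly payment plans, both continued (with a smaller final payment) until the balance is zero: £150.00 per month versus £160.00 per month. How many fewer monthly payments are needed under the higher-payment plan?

Monthly rate r = 19.7%/12 = 1.64167% = 0.0164167.
At £150.00/mo: n = ⌈−ln(1 − rB₀/P)/ln(1+r)⌉ = 32 payments (last £5.72); total interest = total paid − £3,625.00 = £1,030.72.
At £160.00/mo: 29 payments (last £90.58); total interest £945.58.
Payments saved = 32 − 29 = 3.

3 fewer payments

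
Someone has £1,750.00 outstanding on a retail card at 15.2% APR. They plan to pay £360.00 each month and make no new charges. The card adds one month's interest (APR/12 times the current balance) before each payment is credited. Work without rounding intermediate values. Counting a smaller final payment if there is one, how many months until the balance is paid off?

6 payments

Monthly rate r = 15.2%/12 = 1.26667% = 0.0126667.
Recurrence: B ← B·(1+r) − £360.00.
Month 1: interest £22.17; balance after payment £1,412.17.
Month 2: interest £17.89; balance after payment £1,070.05.
Month 3: interest £13.55; balance after payment £723.61.
Month 4: interest £9.17; balance after payment £372.77.
Month 5: interest £4.72; balance after payment £17.50.
Month 6: interest £0.22; balance after payment £0.00.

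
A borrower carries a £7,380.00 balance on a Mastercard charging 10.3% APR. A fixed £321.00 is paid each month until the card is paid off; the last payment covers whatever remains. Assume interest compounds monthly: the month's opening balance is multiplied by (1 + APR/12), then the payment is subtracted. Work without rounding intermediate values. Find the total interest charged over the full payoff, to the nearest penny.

Monthly rate r = 10.3%/12 = 0.858333% = 0.00858333.
Payoff takes n = ⌈−ln(1 − rB₀/P)/ln(1+r)⌉ = ⌈25.720⌉ = 26 payments; the last is £231.34.
Total paid = 25·£321.00 + £231.34 = £8,256.34.
Total interest = total paid − principal = £8,256.34 − £7,380.00 = £876.34.

£876.34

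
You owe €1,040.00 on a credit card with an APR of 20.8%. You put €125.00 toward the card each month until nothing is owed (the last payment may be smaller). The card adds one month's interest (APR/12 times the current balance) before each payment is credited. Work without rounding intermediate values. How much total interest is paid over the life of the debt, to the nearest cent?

€92.85

Monthly rate r = 20.8%/12 = 1.73333% = 0.0173333.
Payoff takes n = ⌈−ln(1 − rB₀/P)/ln(1+r)⌉ = ⌈9.062⌉ = 10 payments; the last is €7.85.
Total paid = 9·€125.00 + €7.85 = €1,132.85.
Total interest = total paid − principal = €1,132.85 − €1,040.00 = €92.85.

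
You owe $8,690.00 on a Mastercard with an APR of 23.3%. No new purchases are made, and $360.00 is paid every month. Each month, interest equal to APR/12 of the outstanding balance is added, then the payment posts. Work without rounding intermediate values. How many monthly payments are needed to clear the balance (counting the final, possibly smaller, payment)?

Monthly rate r = 23.3%/12 = 1.94167% = 0.0194167.
Recurrence: B ← B·(1+r) − $360.00.
Month 1: interest $168.73; balance after payment $8,498.73.
Month 2: interest $165.02; balance after payment $8,303.75.
Closed form: n = −ln(1 − rB₀/P)/ln(1+r) = −ln(0.5313)/ln(1.01942) ≈ 32.886, so the balance reaches zero during payment 33.

33 payments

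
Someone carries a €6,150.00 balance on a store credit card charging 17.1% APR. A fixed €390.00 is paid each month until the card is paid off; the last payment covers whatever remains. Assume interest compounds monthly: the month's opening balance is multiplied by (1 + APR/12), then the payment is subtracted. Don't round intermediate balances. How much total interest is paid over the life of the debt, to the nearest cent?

Monthly rate r = 17.1%/12 = 1.425% = 0.01425.
Payoff takes n = ⌈−ln(1 − rB₀/P)/ln(1+r)⌉ = ⌈17.988⌉ = 18 payments; the last is €385.36.
Total paid = 17·€390.00 + €385.36 = €7,015.36.
Total interest = total paid − principal = €7,015.36 − €6,150.00 = €865.36.

€865.36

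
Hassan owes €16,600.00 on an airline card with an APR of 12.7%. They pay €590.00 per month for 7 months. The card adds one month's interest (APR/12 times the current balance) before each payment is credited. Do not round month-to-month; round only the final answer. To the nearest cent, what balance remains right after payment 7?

Monthly rate r = 12.7%/12 = 1.05833% = 0.0105833.
Each month: B ← B·(1+r) − €590.00.
Month 1: interest €175.68; balance after payment €16,185.68.
Month 2: interest €171.30; balance after payment €15,766.98.
Month 3: interest €166.87; balance after payment €15,343.85.
Month 4: interest €162.39; balance after payment €14,916.24.
Month 5: interest €157.86; balance after payment €14,484.10.
Month 6: interest €153.29; balance after payment €14,047.39.
Month 7: interest €148.67; balance after payment €13,606.06.

€13,606.06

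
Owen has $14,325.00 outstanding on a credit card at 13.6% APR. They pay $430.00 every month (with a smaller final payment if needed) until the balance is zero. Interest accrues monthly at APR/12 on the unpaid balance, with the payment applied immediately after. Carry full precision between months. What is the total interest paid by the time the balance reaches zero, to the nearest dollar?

Monthly rate r = 13.6%/12 = 1.13333% = 0.0113333.
Payoff takes n = ⌈−ln(1 − rB₀/P)/ln(1+r)⌉ = ⌈42.069⌉ = 43 payments; the last is $30.00.
Total paid = 42·$430.00 + $30.00 = $18,090.00.
Total interest = total paid − principal = $18,090.00 − $14,325.00 = $3,765.00.

$3,765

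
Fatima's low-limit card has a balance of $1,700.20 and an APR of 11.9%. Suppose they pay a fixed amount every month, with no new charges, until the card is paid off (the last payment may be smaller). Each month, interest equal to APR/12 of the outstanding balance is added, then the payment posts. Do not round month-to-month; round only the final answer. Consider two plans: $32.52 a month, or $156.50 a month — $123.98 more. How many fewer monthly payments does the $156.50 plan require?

63 fewer payments

Monthly rate r = 11.9%/12 = 0.991667% = 0.00991667.
At $32.52/mo: n = ⌈−ln(1 − rB₀/P)/ln(1+r)⌉ = 75 payments (last $1.81); total interest = total paid − $1,700.20 = $708.09.
At $156.50/mo: 12 payments (last $86.54); total interest $107.84.
Payments saved = 75 − 12 = 63.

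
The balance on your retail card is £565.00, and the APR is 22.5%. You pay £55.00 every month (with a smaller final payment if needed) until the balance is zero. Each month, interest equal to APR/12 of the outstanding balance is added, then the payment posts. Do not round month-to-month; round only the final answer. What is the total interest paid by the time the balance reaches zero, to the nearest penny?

£68.59

Monthly rate r = 22.5%/12 = 1.875% = 0.01875.
Payoff takes n = ⌈−ln(1 − rB₀/P)/ln(1+r)⌉ = ⌈11.517⌉ = 12 payments; the last is £28.59.
Total paid = 11·£55.00 + £28.59 = £633.59.
Total interest = total paid − principal = £633.59 − £565.00 = £68.59.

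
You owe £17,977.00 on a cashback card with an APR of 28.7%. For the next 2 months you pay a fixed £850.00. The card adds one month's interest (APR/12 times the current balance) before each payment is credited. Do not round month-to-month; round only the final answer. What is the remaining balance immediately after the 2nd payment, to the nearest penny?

£17,126.85

Monthly rate r = 28.7%/12 = 2.39167% = 0.0239167.
Each month: B ← B·(1+r) − £850.00.
Month 1: interest £429.95; balance after payment £17,556.95.
Month 2: interest £419.90; balance after payment £17,126.85.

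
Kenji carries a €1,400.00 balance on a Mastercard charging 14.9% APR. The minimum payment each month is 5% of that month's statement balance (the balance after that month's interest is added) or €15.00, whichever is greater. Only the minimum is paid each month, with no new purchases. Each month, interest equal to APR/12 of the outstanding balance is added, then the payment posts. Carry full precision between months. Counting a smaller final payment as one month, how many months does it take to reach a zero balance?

Monthly rate r = 14.9%/12 = 1.24167% = 0.0124167.
While 5% of the post-interest balance exceeds €15.00, each month B ← (B·(1+r))·(1 − 0.05), i.e. B shrinks by the factor (1+r)·0.95 = 0.9618.
This holds for months 1–40. Entering month 41 the balance is €294.74; 5% of the post-interest balance is now below €15.00, so the flat €15.00 minimum applies from here.
From month 41 a fixed €15.00 at rate r clears €294.74 in 23 more payments. Total: 40 + 23 = 63 months.

63 months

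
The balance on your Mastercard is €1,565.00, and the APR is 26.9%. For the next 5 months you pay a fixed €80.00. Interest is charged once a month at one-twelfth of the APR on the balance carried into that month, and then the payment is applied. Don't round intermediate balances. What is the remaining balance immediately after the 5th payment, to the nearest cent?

€1,330.11

Monthly rate r = 26.9%/12 = 2.24167% = 0.0224167.
Each month: B ← B·(1+r) − €80.00.
Month 1: interest €35.08; balance after payment €1,520.08.
Month 2: interest €34.08; balance after payment €1,474.16.
Month 3: interest €33.05; balance after payment €1,427.20.
Month 4: interest €31.99; balance after payment €1,379.20.
Month 5: interest €30.92; balance after payment €1,330.11.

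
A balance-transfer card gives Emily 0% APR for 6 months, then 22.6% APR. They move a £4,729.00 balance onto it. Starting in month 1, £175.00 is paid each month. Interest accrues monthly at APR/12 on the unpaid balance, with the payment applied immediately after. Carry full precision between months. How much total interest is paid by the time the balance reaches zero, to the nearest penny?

Promo months 1–6 at r₀ = 0%/12 = 0; months 7+ at r₁ = 22.6%/12 = 0.0188333.
After month 6 (no interest yet): B = £4,729.00 − 6·£175.00 = £3,679.00.
Then at r₁ with £175.00/mo: n₂ = −ln(1 − r₁·B/P)/ln(1+r₁) ≈ 27.02 → 28 more payments.
Total paid = 33·£175.00 + £2.79 = £5,777.79; interest = £5,777.79 − £4,729.00 = £1,048.79.

£1,048.79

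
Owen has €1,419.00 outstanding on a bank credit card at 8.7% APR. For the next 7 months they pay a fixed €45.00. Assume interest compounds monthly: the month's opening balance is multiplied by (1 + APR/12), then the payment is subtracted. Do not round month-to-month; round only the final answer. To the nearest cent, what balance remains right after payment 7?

€1,170.66

Monthly rate r = 8.7%/12 = 0.725% = 0.00725.
Each month: B ← B·(1+r) − €45.00.
Month 1: interest €10.29; balance after payment €1,384.29.
Month 2: interest €10.04; balance after payment €1,349.32.
Month 3: interest €9.78; balance after payment €1,314.11.
Month 4: interest €9.53; balance after payment €1,278.63.
Month 5: interest €9.27; balance after payment €1,242.90.
Month 6: interest €9.01; balance after payment €1,206.91.
Month 7: interest €8.75; balance after payment €1,170.66.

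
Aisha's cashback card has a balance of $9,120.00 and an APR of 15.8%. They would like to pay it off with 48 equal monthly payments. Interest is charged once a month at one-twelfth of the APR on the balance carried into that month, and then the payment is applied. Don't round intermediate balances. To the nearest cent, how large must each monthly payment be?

Monthly rate r = 15.8%/12 = 1.31667% = 0.0131667.
Level-payment amortization: P = B₀·r / (1 − (1+r)^(−n)) = 9120.00·0.0131667 / (1 − 1.01317^(−48)).
Denominator 1 − (1+r)^(−48) = 0.466275504.
P = 120.08 / 0.466275504 ≈ 257.53.

$257.53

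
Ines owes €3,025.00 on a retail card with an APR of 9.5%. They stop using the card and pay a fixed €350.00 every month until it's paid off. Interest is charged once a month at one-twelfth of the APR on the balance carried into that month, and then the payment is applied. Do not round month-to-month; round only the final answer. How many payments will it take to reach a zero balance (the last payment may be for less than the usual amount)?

Monthly rate r = 9.5%/12 = 0.791667% = 0.00791667.
Recurrence: B ← B·(1+r) − €350.00.
Month 1: interest €23.95; balance after payment €2,698.95.
Month 2: interest €21.37; balance after payment €2,370.31.
Closed form: n = −ln(1 − rB₀/P)/ln(1+r) = −ln(0.93158)/ln(1.00792) ≈ 8.988, so the balance reaches zero during payment 9.

9 payments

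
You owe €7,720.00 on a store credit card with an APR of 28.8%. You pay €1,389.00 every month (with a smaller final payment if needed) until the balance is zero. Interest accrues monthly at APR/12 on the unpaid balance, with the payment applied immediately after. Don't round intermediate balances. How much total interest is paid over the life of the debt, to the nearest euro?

€665

Monthly rate r = 28.8%/12 = 2.4% = 0.024.
Payoff takes n = ⌈−ln(1 − rB₀/P)/ln(1+r)⌉ = ⌈6.037⌉ = 7 payments; the last is €51.43.
Total paid = 6·€1,389.00 + €51.43 = €8,385.43.
Total interest = total paid − principal = €8,385.43 − €7,720.00 = €665.43.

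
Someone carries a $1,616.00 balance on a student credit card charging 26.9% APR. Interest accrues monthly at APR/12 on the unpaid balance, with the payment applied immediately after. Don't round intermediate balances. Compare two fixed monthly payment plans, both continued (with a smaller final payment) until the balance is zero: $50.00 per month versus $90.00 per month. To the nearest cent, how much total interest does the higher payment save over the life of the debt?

Monthly rate r = 26.9%/12 = 2.24167% = 0.0224167.
At $50.00/mo: n = ⌈−ln(1 − rB₀/P)/ln(1+r)⌉ = 59 payments (last $7.70); total interest = total paid − $1,616.00 = $1,291.70.
At $90.00/mo: 24 payments (last $20.95); total interest $474.95.
Interest saved = $1,291.70 − $474.95 = $816.75.

$816.75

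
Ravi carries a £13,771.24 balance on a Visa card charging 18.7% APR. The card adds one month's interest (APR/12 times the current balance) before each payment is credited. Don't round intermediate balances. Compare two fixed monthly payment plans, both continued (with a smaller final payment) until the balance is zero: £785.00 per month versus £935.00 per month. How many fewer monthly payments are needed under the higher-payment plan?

Monthly rate r = 18.7%/12 = 1.55833% = 0.0155833.
At £785.00/mo: n = ⌈−ln(1 − rB₀/P)/ln(1+r)⌉ = 21 payments (last £513.39); total interest = total paid − £13,771.24 = £2,442.15.
At £935.00/mo: 17 payments (last £806.99); total interest £1,995.75.
Payments saved = 21 − 17 = 4.

4 fewer payments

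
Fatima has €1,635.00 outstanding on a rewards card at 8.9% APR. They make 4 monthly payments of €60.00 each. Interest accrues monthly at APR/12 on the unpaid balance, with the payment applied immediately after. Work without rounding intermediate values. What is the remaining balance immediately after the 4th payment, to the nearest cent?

Monthly rate r = 8.9%/12 = 0.741667% = 0.00741667.
Each month: B ← B·(1+r) − €60.00.
Month 1: interest €12.13; balance after payment €1,587.13.
Month 2: interest €11.77; balance after payment €1,538.90.
Month 3: interest €11.41; balance after payment €1,490.31.
Month 4: interest €11.05; balance after payment €1,441.36.

€1,441.36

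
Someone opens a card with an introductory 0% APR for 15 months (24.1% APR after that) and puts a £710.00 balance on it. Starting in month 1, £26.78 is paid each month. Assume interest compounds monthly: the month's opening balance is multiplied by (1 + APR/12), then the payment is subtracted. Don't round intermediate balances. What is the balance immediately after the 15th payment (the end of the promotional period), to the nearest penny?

£308.30

Promo months 1–15 at r₀ = 0%/12 = 0; months 16+ at r₁ = 24.1%/12 = 0.0200833.
After month 15 (no interest yet): B = £710.00 − 15·£26.78 = £308.30.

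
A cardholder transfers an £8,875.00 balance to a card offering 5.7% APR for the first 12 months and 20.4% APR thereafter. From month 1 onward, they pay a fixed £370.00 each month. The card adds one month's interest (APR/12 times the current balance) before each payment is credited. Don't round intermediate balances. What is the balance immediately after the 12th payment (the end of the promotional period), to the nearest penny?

Promo months 1–12 at r₀ = 5.7%/12 = 0.00475; months 13+ at r₁ = 20.4%/12 = 0.017.
After month 12: iterate B ← B·(1+r₀) − £370.00 for 12 months → £4,836.45.

£4,836.45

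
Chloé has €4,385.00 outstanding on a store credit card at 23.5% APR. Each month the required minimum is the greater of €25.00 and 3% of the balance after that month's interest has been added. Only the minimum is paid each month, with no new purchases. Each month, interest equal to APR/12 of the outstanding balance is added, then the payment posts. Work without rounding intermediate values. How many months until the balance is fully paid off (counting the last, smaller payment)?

205 months

Monthly rate r = 23.5%/12 = 1.95833% = 0.0195833.
While 3% of the post-interest balance exceeds €25.00, each month B ← (B·(1+r))·(1 − 0.03), i.e. B shrinks by the factor (1+r)·0.97 = 0.989.
This holds for months 1–152. Entering month 153 the balance is €815.70; 3% of the post-interest balance is now below €25.00, so the flat €25.00 minimum applies from here.
From month 153 a fixed €25.00 at rate r clears €815.70 in 53 more payments. Total: 152 + 53 = 205 months.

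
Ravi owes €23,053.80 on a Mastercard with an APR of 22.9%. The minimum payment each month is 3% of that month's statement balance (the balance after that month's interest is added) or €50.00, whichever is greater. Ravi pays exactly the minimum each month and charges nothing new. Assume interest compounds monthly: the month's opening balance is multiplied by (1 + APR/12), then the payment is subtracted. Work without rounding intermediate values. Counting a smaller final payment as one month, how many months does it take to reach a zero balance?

Monthly rate r = 22.9%/12 = 1.90833% = 0.0190833.
While 3% of the post-interest balance exceeds €50.00, each month B ← (B·(1+r))·(1 − 0.03), i.e. B shrinks by the factor (1+r)·0.97 = 0.98851.
This holds for months 1–229. Entering month 230 the balance is €1,634.90; 3% of the post-interest balance is now below €50.00, so the flat €50.00 minimum applies from here.
From month 230 a fixed €50.00 at rate r clears €1,634.90 in 52 more payments. Total: 229 + 52 = 281 months.

281 months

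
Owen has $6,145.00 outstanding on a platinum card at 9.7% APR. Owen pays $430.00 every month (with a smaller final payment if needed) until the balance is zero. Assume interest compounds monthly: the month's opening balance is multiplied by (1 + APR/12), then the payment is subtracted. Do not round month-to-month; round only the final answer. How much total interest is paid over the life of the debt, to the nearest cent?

$411.55

Monthly rate r = 9.7%/12 = 0.808333% = 0.00808333.
Payoff takes n = ⌈−ln(1 − rB₀/P)/ln(1+r)⌉ = ⌈15.247⌉ = 16 payments; the last is $106.55.
Total paid = 15·$430.00 + $106.55 = $6,556.55.
Total interest = total paid − principal = $6,556.55 − $6,145.00 = $411.55.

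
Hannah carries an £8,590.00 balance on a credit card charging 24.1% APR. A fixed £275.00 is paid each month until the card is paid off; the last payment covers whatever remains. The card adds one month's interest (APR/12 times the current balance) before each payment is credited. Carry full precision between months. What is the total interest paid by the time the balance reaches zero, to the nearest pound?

£5,062

Monthly rate r = 24.1%/12 = 2.00833% = 0.0200833.
Payoff takes n = ⌈−ln(1 − rB₀/P)/ln(1+r)⌉ = ⌈49.640⌉ = 50 payments; the last is £176.70.
Total paid = 49·£275.00 + £176.70 = £13,651.70.
Total interest = total paid − principal = £13,651.70 − £8,590.00 = £5,061.70.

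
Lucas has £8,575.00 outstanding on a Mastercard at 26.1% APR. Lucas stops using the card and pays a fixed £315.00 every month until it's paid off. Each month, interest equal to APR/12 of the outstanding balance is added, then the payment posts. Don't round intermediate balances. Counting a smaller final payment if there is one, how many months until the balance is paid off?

42 months

Monthly rate r = 26.1%/12 = 2.175% = 0.02175.
Recurrence: B ← B·(1+r) − £315.00.
Month 1: interest £186.51; balance after payment £8,446.51.
Month 2: interest £183.71; balance after payment £8,315.22.
Closed form: n = −ln(1 − rB₀/P)/ln(1+r) = −ln(0.40792)/ln(1.02175) ≈ 41.674, so the balance reaches zero during payment 42.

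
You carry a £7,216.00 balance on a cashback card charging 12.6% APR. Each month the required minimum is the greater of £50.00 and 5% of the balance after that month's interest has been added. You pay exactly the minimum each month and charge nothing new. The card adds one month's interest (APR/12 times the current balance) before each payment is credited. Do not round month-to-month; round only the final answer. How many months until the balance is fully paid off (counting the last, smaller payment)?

Monthly rate r = 12.6%/12 = 1.05% = 0.0105.
While 5% of the post-interest balance exceeds £50.00, each month B ← (B·(1+r))·(1 − 0.05), i.e. B shrinks by the factor (1+r)·0.95 = 0.95997.
This holds for months 1–49. Entering month 50 the balance is £975.06; 5% of the post-interest balance is now below £50.00, so the flat £50.00 minimum applies from here.
From month 50 a fixed £50.00 at rate r clears £975.06 in 22 more payments. Total: 49 + 22 = 71 months.

71 months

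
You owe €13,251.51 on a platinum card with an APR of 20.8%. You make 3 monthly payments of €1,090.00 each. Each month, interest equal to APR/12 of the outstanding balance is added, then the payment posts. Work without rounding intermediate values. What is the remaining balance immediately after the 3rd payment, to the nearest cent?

€10,625.59

Monthly rate r = 20.8%/12 = 1.73333% = 0.0173333.
Each month: B ← B·(1+r) − €1,090.00.
Month 1: interest €229.69; balance after payment €12,391.20.
Month 2: interest €214.78; balance after payment €11,515.98.
Month 3: interest €199.61; balance after payment €10,625.59.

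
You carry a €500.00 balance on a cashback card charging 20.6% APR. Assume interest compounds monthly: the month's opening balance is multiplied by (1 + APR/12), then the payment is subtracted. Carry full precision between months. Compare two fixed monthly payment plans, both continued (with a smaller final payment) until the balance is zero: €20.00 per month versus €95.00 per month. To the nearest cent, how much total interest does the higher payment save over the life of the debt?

Monthly rate r = 20.6%/12 = 1.71667% = 0.0171667.
At €20.00/mo: n = ⌈−ln(1 − rB₀/P)/ln(1+r)⌉ = 33 payments (last €18.79); total interest = total paid − €500.00 = €158.79.
At €95.00/mo: 6 payments (last €53.73); total interest €28.73.
Interest saved = €158.79 − €28.73 = €130.06.

€130.06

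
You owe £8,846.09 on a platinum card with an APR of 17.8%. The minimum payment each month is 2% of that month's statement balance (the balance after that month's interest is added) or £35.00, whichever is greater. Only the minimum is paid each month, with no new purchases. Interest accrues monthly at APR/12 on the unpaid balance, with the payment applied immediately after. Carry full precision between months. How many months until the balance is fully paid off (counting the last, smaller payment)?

Monthly rate r = 17.8%/12 = 1.48333% = 0.0148333.
While 2% of the post-interest balance exceeds £35.00, each month B ← (B·(1+r))·(1 − 0.02), i.e. B shrinks by the factor (1+r)·0.98 = 0.99454.
This holds for months 1–299. Entering month 300 the balance is £1,719.37; 2% of the post-interest balance is now below £35.00, so the flat £35.00 minimum applies from here.
From month 300 a fixed £35.00 at rate r clears £1,719.37 in 89 more payments. Total: 299 + 89 = 388 months.

388 months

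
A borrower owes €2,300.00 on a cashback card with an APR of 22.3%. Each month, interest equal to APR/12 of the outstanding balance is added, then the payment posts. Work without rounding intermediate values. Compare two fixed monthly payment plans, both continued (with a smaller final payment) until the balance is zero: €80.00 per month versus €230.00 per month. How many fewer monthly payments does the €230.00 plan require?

30 fewer payments

Monthly rate r = 22.3%/12 = 1.85833% = 0.0185833.
At €80.00/mo: n = ⌈−ln(1 − rB₀/P)/ln(1+r)⌉ = 42 payments (last €40.28); total interest = total paid − €2,300.00 = €1,020.28.
At €230.00/mo: 12 payments (last €38.39); total interest €268.39.
Payments saved = 42 − 12 = 30.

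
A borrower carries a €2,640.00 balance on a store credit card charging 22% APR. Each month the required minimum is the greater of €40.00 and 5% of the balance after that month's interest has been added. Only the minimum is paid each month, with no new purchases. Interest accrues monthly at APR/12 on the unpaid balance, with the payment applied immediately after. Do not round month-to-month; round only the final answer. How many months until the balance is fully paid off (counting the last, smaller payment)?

Monthly rate r = 22%/12 = 1.83333% = 0.0183333.
While 5% of the post-interest balance exceeds €40.00, each month B ← (B·(1+r))·(1 − 0.05), i.e. B shrinks by the factor (1+r)·0.95 = 0.96742.
This holds for months 1–37. Entering month 38 the balance is €775.01; 5% of the post-interest balance is now below €40.00, so the flat €40.00 minimum applies from here.
From month 38 a fixed €40.00 at rate r clears €775.01 in 25 more payments. Total: 37 + 25 = 62 months.

62 months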